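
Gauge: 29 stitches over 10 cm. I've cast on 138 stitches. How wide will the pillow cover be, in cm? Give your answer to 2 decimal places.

29 stitches / 10 cm = 2.9 stitches per cm.
138 / 2.9 = 47.586 cm.

47.59 cm.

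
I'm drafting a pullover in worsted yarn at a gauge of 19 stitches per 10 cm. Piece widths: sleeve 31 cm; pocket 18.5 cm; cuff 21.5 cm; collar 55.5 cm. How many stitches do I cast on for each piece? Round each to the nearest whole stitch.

sleeve 59; pocket 35; cuff 41; collar 105.

Rate = 19/10 = 1.9 sts per cm.
sleeve: 31 × 1.9 = 58.90 → 59.
pocket: 18.5 × 1.9 = 35.15 → 35.
cuff: 21.5 × 1.9 = 40.85 → 41.
collar: 55.5 × 1.9 = 105.45 → 105.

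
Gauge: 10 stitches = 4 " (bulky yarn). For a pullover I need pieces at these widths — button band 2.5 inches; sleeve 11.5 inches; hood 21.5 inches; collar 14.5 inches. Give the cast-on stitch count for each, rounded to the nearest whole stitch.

Rate = 10/4 = 2.5 sts per in.
button band: 2.5 × 2.5 = 6.25 → 6.
sleeve: 11.5 × 2.5 = 28.75 → 29.
hood: 21.5 × 2.5 = 53.75 → 54.
collar: 14.5 × 2.5 = 36.25 → 36.

button band 6; sleeve 29; hood 54; collar 36.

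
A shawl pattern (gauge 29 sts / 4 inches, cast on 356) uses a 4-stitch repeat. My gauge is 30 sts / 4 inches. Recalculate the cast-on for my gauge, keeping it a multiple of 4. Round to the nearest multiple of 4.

CO 368 sts.

356 × 30 / 29 = 368.28.
Nearest multiple of 4: 368.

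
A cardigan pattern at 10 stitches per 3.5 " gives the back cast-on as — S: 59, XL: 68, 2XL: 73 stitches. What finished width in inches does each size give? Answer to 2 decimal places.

S 20.65 inches; XL 23.80 inches; 2XL 25.55 inches.

10/3.5 = 2.857 sts per in.
S: 59 / 2.857 = 20.650 → 20.65 in.
XL: 68 / 2.857 = 23.800 → 23.80 in.
2XL: 73 / 2.857 = 25.550 → 25.55 in.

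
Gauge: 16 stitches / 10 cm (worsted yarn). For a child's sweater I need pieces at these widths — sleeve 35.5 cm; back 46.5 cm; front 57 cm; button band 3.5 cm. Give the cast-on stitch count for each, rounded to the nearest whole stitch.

Rate = 16/10 = 1.6 sts per cm.
sleeve: 35.5 × 1.6 = 56.80 → 57.
back: 46.5 × 1.6 = 74.40 → 74.
front: 57 × 1.6 = 91.20 → 91.
button band: 3.5 × 1.6 = 5.60 → 6.

sleeve 57; back 74; front 91; button band 6.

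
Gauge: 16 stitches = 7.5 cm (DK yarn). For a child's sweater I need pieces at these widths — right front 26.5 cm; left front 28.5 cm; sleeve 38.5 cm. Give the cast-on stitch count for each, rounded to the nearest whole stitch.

right front 57; left front 61; sleeve 82.

Rate = 16/7.5 = 2.133 sts per cm.
right front: 26.5 × 2.133 = 56.53 → 57.
left front: 28.5 × 2.133 = 60.80 → 61.
sleeve: 38.5 × 2.133 = 82.13 → 82.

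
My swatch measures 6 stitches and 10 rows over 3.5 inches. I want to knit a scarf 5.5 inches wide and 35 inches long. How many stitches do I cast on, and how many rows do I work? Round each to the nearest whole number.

Stitch gauge = 6/3.5 = 1.714 sts/in; 5.5 × 1.714 = 9.43 → 9 sts.
Row gauge = 10/3.5 = 2.857 rows/in; 35 × 2.857 = 100.00 → 100 rows.

Cast on 9 stitches and work 100 rows.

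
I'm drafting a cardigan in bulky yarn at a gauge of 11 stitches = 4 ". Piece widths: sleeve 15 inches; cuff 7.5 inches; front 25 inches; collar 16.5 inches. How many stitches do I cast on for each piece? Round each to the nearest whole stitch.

sleeve 41; cuff 21; front 69; collar 45.

Rate = 11/4 = 2.75 sts per in.
sleeve: 15 × 2.75 = 41.25 → 41.
cuff: 7.5 × 2.75 = 20.62 → 21.
front: 25 × 2.75 = 68.75 → 69.
collar: 16.5 × 2.75 = 45.38 → 45.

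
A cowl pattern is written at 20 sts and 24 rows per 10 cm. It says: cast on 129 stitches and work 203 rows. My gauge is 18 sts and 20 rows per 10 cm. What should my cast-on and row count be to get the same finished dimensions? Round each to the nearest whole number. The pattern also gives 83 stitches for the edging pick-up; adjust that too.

Stitches: 129 × 18/20 = 116.10 → 116.
Rows: 203 × 20/24 = 169.17 → 169.
edging pick-up: 83 × 18/20 = 74.70 → 75.

Cast on 116 stitches; work 169 rows; edging pick-up 75 stitches.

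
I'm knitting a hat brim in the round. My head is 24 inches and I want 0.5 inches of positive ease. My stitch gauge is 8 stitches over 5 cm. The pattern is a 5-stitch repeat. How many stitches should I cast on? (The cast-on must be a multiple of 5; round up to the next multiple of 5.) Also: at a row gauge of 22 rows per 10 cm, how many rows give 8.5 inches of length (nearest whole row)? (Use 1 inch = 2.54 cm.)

Cast on 100 stitches; work 47 rows.

Finished = 24 + 0.5 = 24.5 inches.
24.5 inches × 2.54 = 62.23 cm.
8/5 = 1.6 sts per cm; 62.23 × 1.6 = 99.57 sts.
Next multiple of 5 → 100.
8.5 inches = 21.59 cm; × 2.2 = 47.50 → 47 rows.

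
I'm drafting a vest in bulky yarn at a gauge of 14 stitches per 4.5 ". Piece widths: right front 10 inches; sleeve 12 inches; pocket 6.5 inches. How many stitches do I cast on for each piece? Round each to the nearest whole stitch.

Rate = 14/4.5 = 3.111 sts per in.
right front: 10 × 3.111 = 31.11 → 31.
sleeve: 12 × 3.111 = 37.33 → 37.
pocket: 6.5 × 3.111 = 20.22 → 20.

right front 31; sleeve 37; pocket 20.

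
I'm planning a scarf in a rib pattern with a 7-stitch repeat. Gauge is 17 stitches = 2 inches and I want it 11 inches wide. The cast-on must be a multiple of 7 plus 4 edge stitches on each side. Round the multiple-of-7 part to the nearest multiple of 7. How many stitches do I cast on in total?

17 / 2 = 8.5 sts per inch.
11 × 8.5 = 93.50 sts.
Less 8 edge sts → 85.50 for the repeat.
Nearest multiple of 7: 84.
Add back 8 edge sts → 92.

92 stitches.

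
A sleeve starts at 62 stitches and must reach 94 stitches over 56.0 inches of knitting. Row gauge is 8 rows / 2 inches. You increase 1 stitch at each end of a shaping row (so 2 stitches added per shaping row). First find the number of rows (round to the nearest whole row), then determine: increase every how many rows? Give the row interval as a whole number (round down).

Rows = 56.0 × 4 = 224.0 → 224 rows.
Stitches to add: 32 → 16 shaping rows (at 2 st each).
224 / 16 = 14.00 → every 14 rows.

Increase every 14th row.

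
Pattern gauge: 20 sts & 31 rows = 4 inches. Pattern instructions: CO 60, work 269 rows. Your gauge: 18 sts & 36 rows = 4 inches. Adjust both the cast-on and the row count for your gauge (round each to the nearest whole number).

Stitches: 60 × 18/20 = 54.00 → 54.
Rows: 269 × 36/31 = 312.39 → 312.

Cast on 54 stitches; work 312 rows.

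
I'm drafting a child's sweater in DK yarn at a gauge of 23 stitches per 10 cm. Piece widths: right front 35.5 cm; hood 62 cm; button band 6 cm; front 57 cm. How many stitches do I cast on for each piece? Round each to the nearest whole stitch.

Rate = 23/10 = 2.3 sts per cm.
right front: 35.5 × 2.3 = 81.65 → 82.
hood: 62 × 2.3 = 142.60 → 143.
button band: 6 × 2.3 = 13.80 → 14.
front: 57 × 2.3 = 131.10 → 131.

right front 82; hood 143; button band 14; front 131.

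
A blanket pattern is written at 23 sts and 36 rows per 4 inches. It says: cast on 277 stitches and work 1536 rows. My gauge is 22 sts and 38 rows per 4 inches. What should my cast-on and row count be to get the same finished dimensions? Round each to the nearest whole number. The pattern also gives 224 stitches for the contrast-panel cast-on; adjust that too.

Cast on 265 stitches; work 1621 rows; contrast-panel cast-on 214 stitches.

Stitches: 277 × 22/23 = 264.96 → 265.
Rows: 1536 × 38/36 = 1621.33 → 1621.
contrast-panel cast-on: 224 × 22/23 = 214.26 → 214.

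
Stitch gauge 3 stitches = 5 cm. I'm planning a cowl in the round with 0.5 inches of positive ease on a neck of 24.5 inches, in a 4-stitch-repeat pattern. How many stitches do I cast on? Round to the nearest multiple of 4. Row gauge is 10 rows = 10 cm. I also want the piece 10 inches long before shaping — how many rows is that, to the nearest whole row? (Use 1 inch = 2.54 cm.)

Cast on 40 stitches; work 25 rows.

Finished = 24.5 + 0.5 = 25 inches.
25 inches × 2.54 = 63.50 cm.
3/5 = 0.6 sts per cm; 63.50 × 0.6 = 38.10 sts.
Nearest multiple of 4 → 40.
10 inches = 25.40 cm; × 1 = 25.40 → 25 rows.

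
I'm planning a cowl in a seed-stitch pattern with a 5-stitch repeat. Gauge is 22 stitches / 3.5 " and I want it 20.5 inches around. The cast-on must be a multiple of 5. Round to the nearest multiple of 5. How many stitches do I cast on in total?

22 / 3.5 = 6.286 sts per inch.
20.5 × 6.286 = 128.86 sts.
Nearest multiple of 5: 130.

CO 130 sts.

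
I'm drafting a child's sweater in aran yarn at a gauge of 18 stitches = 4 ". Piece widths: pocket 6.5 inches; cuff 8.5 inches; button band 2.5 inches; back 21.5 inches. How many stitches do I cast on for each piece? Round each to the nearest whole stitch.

pocket 29; cuff 38; button band 11; back 97.

Rate = 18/4 = 4.5 sts per in.
pocket: 6.5 × 4.5 = 29.25 → 29.
cuff: 8.5 × 4.5 = 38.25 → 38.
button band: 2.5 × 4.5 = 11.25 → 11.
back: 21.5 × 4.5 = 96.75 → 97.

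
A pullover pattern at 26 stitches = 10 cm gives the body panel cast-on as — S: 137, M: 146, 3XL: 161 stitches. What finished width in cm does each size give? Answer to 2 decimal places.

26/10 = 2.6 sts per cm.
S: 137 / 2.6 = 52.692 → 52.69 cm.
M: 146 / 2.6 = 56.154 → 56.15 cm.
3XL: 161 / 2.6 = 61.923 → 61.92 cm.

S 52.69 cm; M 56.15 cm; 3XL 61.92 cm.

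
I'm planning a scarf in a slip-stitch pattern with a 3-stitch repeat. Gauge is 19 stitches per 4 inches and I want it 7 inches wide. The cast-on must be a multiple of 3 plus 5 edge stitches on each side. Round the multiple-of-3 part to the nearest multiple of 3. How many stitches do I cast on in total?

CO 34 sts.

19 / 4 = 4.75 sts per inch.
7 × 4.75 = 33.25 sts.
Less 10 edge sts → 23.25 for the repeat.
Nearest multiple of 3: 24.
Add back 10 edge sts → 34.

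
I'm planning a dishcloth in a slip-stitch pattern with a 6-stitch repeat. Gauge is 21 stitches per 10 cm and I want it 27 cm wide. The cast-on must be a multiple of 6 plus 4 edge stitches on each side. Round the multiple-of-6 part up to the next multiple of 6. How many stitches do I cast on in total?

21 / 10 = 2.1 sts per cm.
27 × 2.1 = 56.70 sts.
Less 8 edge sts → 48.70 for the repeat.
Next multiple of 6: 54.
Add back 8 edge sts → 62.

Cast on 62 stitches.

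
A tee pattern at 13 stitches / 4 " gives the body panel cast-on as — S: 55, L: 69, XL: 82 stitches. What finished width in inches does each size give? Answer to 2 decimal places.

13/4 = 3.25 sts per in.
S: 55 / 3.25 = 16.923 → 16.92 in.
L: 69 / 3.25 = 21.231 → 21.23 in.
XL: 82 / 3.25 = 25.231 → 25.23 in.

S 16.92 inches; L 21.23 inches; XL 25.23 inches.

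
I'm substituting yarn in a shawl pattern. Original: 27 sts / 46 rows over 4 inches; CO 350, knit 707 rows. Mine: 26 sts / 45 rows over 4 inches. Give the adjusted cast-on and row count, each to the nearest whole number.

Stitches: 350 × 26/27 = 337.04 → 337.
Rows: 707 × 45/46 = 691.63 → 692.

Cast on 337 stitches; work 692 rows.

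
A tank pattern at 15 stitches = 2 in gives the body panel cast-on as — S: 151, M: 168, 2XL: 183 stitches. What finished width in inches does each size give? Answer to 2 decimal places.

S 20.13 inches; M 22.40 inches; 2XL 24.40 inches.

15/2 = 7.5 sts per in.
S: 151 / 7.5 = 20.133 → 20.13 in.
M: 168 / 7.5 = 22.400 → 22.40 in.
2XL: 183 / 7.5 = 24.400 → 24.40 in.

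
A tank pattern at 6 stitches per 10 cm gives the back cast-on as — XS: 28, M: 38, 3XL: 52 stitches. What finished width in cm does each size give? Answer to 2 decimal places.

XS 46.67 cm; M 63.33 cm; 3XL 86.67 cm.

6/10 = 0.6 sts per cm.
XS: 28 / 0.6 = 46.667 → 46.67 cm.
M: 38 / 0.6 = 63.333 → 63.33 cm.
3XL: 52 / 0.6 = 86.667 → 86.67 cm.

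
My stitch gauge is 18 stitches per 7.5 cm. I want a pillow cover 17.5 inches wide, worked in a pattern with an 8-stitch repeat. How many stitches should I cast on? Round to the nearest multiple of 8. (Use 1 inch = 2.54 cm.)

Cast on 104 stitches.

17.5 in = 17.5 × 2.54 = 44.45 cm.
18 / 7.5 = 2.4 sts/cm.
44.45 × 2.4 = 106.68 sts.
→ 104.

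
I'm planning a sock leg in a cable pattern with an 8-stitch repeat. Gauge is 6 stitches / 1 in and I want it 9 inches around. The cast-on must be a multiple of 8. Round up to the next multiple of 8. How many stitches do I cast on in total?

56 stitches.

6 / 1 = 6 sts per inch.
9 × 6 = 54.00 sts.
Next multiple of 8: 56.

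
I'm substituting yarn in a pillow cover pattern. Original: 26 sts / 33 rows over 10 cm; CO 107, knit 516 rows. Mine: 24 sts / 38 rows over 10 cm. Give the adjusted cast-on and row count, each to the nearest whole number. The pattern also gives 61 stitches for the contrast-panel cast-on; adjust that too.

Cast on 99 stitches; work 594 rows; contrast-panel cast-on 56 stitches.

Stitches: 107 × 24/26 = 98.77 → 99.
Rows: 516 × 38/33 = 594.18 → 594.
contrast-panel cast-on: 61 × 24/26 = 56.31 → 56.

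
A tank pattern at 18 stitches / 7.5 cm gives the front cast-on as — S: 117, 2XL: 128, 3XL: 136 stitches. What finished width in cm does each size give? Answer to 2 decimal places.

18/7.5 = 2.4 sts per cm.
S: 117 / 2.4 = 48.750 → 48.75 cm.
2XL: 128 / 2.4 = 53.333 → 53.33 cm.
3XL: 136 / 2.4 = 56.667 → 56.67 cm.

S 48.75 cm; 2XL 53.33 cm; 3XL 56.67 cm.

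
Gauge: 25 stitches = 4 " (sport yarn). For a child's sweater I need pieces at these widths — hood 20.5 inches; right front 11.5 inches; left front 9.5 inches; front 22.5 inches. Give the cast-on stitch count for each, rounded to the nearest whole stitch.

hood 128; right front 72; left front 59; front 141.

Rate = 25/4 = 6.25 sts per in.
hood: 20.5 × 6.25 = 128.12 → 128.
right front: 11.5 × 6.25 = 71.88 → 72.
left front: 9.5 × 6.25 = 59.38 → 59.
front: 22.5 × 6.25 = 140.62 → 141.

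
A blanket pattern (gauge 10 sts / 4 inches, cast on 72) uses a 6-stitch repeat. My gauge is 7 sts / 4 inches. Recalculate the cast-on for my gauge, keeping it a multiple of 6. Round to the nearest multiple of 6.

72 × 7 / 10 = 50.40.
Nearest multiple of 6: 48.

Cast on 48 stitches.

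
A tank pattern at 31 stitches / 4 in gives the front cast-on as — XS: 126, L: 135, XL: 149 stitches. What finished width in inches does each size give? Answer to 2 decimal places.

XS 16.26 inches; L 17.42 inches; XL 19.23 inches.

31/4 = 7.75 sts per in.
XS: 126 / 7.75 = 16.258 → 16.26 in.
L: 135 / 7.75 = 17.419 → 17.42 in.
XL: 149 / 7.75 = 19.226 → 19.23 in.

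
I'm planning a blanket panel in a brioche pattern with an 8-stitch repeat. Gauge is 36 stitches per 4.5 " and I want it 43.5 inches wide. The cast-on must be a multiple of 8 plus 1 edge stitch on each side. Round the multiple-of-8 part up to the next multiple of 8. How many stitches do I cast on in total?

36 / 4.5 = 8 sts per inch.
43.5 × 8 = 348.00 sts.
Less 2 edge sts → 346.00 for the repeat.
Next multiple of 8: 352.
Add back 2 edge sts → 354.

CO 354 sts.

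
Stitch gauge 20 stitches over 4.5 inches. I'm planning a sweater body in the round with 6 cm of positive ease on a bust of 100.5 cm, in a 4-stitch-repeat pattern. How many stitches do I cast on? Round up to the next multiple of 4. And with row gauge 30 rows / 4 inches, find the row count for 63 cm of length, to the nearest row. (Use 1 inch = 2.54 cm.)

Cast on 188 stitches; work 186 rows.

Finished = 100.5 + 6 = 106.5 cm.
106.5 cm × 1/2.54 = 41.93 inches.
20/4.5 = 4.444 sts per in; 41.93 × 4.444 = 186.35 sts.
Next multiple of 4 → 188.
63 cm = 24.80 inches; × 7.5 = 186.02 → 186 rows.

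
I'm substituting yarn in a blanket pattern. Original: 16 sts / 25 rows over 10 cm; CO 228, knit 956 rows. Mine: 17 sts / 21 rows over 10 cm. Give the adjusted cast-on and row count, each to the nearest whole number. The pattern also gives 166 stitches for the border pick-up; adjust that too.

Stitches: 228 × 17/16 = 242.25 → 242.
Rows: 956 × 21/25 = 803.04 → 803.
border pick-up: 166 × 17/16 = 176.38 → 176.

Cast on 242 stitches; work 803 rows; border pick-up 176 stitches.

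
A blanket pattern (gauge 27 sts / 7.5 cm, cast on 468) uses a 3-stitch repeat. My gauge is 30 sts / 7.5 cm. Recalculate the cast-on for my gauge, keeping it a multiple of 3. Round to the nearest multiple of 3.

CO 519 sts.

468 × 30 / 27 = 520.00.
Nearest multiple of 3: 519.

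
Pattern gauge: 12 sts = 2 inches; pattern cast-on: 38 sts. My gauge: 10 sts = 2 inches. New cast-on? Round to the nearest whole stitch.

Scale factor = 10 / 12 = 0.833.
38 × 10 / 12 = 31.67 sts.
→ 32 sts.

32 stitches.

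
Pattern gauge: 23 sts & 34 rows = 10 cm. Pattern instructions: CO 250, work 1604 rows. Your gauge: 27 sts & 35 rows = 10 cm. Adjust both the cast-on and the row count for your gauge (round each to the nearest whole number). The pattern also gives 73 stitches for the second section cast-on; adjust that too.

Stitches: 250 × 27/23 = 293.48 → 293.
Rows: 1604 × 35/34 = 1651.18 → 1651.
second section cast-on: 73 × 27/23 = 85.70 → 86.

Cast on 293 stitches; work 1651 rows; second section cast-on 86 stitches.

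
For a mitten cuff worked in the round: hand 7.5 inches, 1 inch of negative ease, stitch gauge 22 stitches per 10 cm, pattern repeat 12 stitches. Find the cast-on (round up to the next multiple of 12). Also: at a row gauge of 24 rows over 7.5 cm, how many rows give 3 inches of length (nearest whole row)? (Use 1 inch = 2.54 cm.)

Cast on 48 stitches; work 24 rows.

Finished = 7.5 − 1 = 6.5 inches.
6.5 inches × 2.54 = 16.51 cm.
22/10 = 2.2 sts per cm; 16.51 × 2.2 = 36.32 sts.
Next multiple of 12 → 48.
3 inches = 7.62 cm; × 3.2 = 24.38 → 24 rows.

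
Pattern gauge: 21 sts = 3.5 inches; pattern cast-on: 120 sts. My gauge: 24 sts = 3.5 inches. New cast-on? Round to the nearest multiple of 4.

Scale factor = 24 / 21 = 1.143.
120 × 24 / 21 = 137.14 sts.
→ 136 sts.

Cast on 136 stitches.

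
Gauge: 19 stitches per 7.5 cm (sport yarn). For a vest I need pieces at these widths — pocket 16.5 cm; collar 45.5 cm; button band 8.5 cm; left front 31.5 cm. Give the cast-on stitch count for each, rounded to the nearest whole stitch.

Rate = 19/7.5 = 2.533 sts per cm.
pocket: 16.5 × 2.533 = 41.80 → 42.
collar: 45.5 × 2.533 = 115.27 → 115.
button band: 8.5 × 2.533 = 21.53 → 22.
left front: 31.5 × 2.533 = 79.80 → 80.

pocket 42; collar 115; button band 22; left front 80.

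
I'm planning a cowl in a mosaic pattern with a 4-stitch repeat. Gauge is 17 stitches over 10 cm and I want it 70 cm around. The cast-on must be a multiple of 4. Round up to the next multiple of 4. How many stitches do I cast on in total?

17 / 10 = 1.7 sts per cm.
70 × 1.7 = 119.00 sts.
Next multiple of 4: 120.

120 stitches.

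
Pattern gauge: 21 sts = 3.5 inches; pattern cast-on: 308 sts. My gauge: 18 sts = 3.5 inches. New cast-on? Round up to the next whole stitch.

CO 264 sts.

Scale factor = 18 / 21 = 0.857.
308 × 18 / 21 = 264.00 sts.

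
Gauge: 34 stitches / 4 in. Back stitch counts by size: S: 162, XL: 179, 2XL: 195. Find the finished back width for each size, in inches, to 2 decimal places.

S 19.06 inches; XL 21.06 inches; 2XL 22.94 inches.

34/4 = 8.5 sts per in.
S: 162 / 8.5 = 19.059 → 19.06 in.
XL: 179 / 8.5 = 21.059 → 21.06 in.
2XL: 195 / 8.5 = 22.941 → 22.94 in.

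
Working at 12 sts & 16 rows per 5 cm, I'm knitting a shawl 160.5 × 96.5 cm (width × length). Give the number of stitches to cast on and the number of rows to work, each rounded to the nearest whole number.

Stitch gauge = 12/5 = 2.4 sts/cm; 160.5 × 2.4 = 385.20 → 385 sts.
Row gauge = 16/5 = 3.2 rows/cm; 96.5 × 3.2 = 308.80 → 309 rows.

Cast on 385 stitches and work 309 rows.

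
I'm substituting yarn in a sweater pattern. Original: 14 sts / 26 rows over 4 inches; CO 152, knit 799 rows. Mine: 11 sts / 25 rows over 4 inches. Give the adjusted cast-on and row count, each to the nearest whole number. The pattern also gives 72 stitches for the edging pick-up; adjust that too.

Stitches: 152 × 11/14 = 119.43 → 119.
Rows: 799 × 25/26 = 768.27 → 768.
edging pick-up: 72 × 11/14 = 56.57 → 57.

Cast on 119 stitches; work 768 rows; edging pick-up 57 stitches.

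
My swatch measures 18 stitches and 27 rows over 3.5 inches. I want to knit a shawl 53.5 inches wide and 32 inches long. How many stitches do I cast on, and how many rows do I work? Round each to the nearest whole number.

Cast on 275 stitches and work 247 rows.

Stitch gauge = 18/3.5 = 5.143 sts/in; 53.5 × 5.143 = 275.14 → 275 sts.
Row gauge = 27/3.5 = 7.714 rows/in; 32 × 7.714 = 246.86 → 247 rows.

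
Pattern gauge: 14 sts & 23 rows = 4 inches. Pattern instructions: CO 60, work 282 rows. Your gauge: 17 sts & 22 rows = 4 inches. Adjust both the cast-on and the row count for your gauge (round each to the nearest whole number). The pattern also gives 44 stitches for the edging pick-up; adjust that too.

Cast on 73 stitches; work 270 rows; edging pick-up 53 stitches.

Stitches: 60 × 17/14 = 72.86 → 73.
Rows: 282 × 22/23 = 269.74 → 270.
edging pick-up: 44 × 17/14 = 53.43 → 53.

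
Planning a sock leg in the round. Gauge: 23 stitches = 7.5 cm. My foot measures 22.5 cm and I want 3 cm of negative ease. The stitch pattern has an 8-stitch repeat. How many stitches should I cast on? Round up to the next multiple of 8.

Finished = 22.5 − 3 = 19.5 cm.
23 / 7.5 = 3.067 sts/cm.
19.5 × 3.067 = 59.80 sts.
Next multiple of 8: 64.

Cast on 64 stitches.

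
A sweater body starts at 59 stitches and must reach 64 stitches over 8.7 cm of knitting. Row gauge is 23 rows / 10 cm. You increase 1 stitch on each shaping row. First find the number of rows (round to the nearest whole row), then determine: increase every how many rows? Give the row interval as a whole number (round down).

Increase every 4th row.

Rows = 8.7 × 2.3 = 20.0 → 20 rows.
Stitches to add: 5 → 5 shaping rows (at 1 st each).
20 / 5 = 4.00 → every 4 rows.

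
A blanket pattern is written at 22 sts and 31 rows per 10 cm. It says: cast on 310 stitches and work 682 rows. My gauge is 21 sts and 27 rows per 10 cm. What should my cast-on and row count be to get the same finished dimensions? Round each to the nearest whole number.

Cast on 296 stitches; work 594 rows.

Stitches: 310 × 21/22 = 295.91 → 296.
Rows: 682 × 27/31 = 594.00 → 594.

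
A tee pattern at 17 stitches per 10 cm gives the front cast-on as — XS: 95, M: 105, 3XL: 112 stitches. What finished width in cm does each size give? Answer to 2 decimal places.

XS 55.88 cm; M 61.76 cm; 3XL 65.88 cm.

17/10 = 1.7 sts per cm.
XS: 95 / 1.7 = 55.882 → 55.88 cm.
M: 105 / 1.7 = 61.765 → 61.76 cm.
3XL: 112 / 1.7 = 65.882 → 65.88 cm.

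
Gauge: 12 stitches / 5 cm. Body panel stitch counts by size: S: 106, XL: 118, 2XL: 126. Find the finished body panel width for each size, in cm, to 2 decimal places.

S 44.17 cm; XL 49.17 cm; 2XL 52.50 cm.

12/5 = 2.4 sts per cm.
S: 106 / 2.4 = 44.167 → 44.17 cm.
XL: 118 / 2.4 = 49.167 → 49.17 cm.
2XL: 126 / 2.4 = 52.500 → 52.50 cm.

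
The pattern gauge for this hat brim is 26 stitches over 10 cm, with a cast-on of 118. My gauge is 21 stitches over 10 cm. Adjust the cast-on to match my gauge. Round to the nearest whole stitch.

Scale factor = 21 / 26 = 0.808.
118 × 21 / 26 = 95.31 sts.
→ 95 sts.

Cast on 95 stitches.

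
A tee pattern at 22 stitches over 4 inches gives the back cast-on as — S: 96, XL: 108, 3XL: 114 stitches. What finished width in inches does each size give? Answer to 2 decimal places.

S 17.45 inches; XL 19.64 inches; 3XL 20.73 inches.

22/4 = 5.5 sts per in.
S: 96 / 5.5 = 17.455 → 17.45 in.
XL: 108 / 5.5 = 19.636 → 19.64 in.
3XL: 114 / 5.5 = 20.727 → 20.73 in.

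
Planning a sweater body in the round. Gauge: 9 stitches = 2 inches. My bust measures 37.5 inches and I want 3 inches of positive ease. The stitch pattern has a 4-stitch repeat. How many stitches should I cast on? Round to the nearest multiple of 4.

Cast on 184 stitches.

Finished = 37.5 + 3 = 40.5 inches.
9 / 2 = 4.5 sts/in.
40.5 × 4.5 = 182.25 sts.
Nearest multiple of 4: 184.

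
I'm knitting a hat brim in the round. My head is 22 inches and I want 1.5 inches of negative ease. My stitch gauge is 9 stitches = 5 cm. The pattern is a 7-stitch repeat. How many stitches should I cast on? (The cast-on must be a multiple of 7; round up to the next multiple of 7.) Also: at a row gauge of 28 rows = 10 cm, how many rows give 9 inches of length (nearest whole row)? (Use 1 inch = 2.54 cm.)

Cast on 98 stitches; work 64 rows.

Finished = 22 − 1.5 = 20.5 inches.
20.5 inches × 2.54 = 52.07 cm.
9/5 = 1.8 sts per cm; 52.07 × 1.8 = 93.73 sts.
Next multiple of 7 → 98.
9 inches = 22.86 cm; × 2.8 = 64.01 → 64 rows.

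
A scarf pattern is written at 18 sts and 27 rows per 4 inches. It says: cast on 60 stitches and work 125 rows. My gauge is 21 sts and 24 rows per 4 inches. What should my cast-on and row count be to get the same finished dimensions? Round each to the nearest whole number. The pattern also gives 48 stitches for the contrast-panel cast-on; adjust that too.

Stitches: 60 × 21/18 = 70.00 → 70.
Rows: 125 × 24/27 = 111.11 → 111.
contrast-panel cast-on: 48 × 21/18 = 56.00 → 56.

Cast on 70 stitches; work 111 rows; contrast-panel cast-on 56 stitches.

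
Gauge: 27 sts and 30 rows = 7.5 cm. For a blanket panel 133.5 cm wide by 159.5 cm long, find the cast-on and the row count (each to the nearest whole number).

Cast on 481 stitches and work 638 rows.

Stitch gauge = 27/7.5 = 3.6 sts/cm; 133.5 × 3.6 = 480.60 → 481 sts.
Row gauge = 30/7.5 = 4 rows/cm; 159.5 × 4 = 638.00 → 638 rows.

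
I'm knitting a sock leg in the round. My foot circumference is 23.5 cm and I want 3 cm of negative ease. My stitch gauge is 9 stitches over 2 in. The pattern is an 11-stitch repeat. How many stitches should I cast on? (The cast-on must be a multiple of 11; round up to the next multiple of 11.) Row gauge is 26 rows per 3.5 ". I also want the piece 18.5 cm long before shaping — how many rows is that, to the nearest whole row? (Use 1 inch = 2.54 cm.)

Finished = 23.5 − 3 = 20.5 cm.
20.5 cm × 1/2.54 = 8.07 inches.
9/2 = 4.5 sts per in; 8.07 × 4.5 = 36.32 sts.
Next multiple of 11 → 44.
18.5 cm = 7.28 inches; × 7.429 = 54.11 → 54 rows.

Cast on 44 stitches; work 54 rows.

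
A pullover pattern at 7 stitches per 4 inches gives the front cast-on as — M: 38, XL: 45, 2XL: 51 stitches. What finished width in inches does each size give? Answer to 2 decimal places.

M 21.71 inches; XL 25.71 inches; 2XL 29.14 inches.

7/4 = 1.75 sts per in.
M: 38 / 1.75 = 21.714 → 21.71 in.
XL: 45 / 1.75 = 25.714 → 25.71 in.
2XL: 51 / 1.75 = 29.143 → 29.14 in.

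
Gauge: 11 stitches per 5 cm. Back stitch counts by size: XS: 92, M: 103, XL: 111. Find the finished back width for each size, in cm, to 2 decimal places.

XS 41.82 cm; M 46.82 cm; XL 50.45 cm.

11/5 = 2.2 sts per cm.
XS: 92 / 2.2 = 41.818 → 41.82 cm.
M: 103 / 2.2 = 46.818 → 46.82 cm.
XL: 111 / 2.2 = 50.455 → 50.45 cm.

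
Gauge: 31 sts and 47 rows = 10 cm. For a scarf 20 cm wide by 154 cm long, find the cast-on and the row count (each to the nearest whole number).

Stitch gauge = 31/10 = 3.1 sts/cm; 20 × 3.1 = 62.00 → 62 sts.
Row gauge = 47/10 = 4.7 rows/cm; 154 × 4.7 = 723.80 → 724 rows.

Cast on 62 stitches and work 724 rows.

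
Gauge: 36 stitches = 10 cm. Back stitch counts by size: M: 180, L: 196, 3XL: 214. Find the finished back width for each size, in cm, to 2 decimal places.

M 50.00 cm; L 54.44 cm; 3XL 59.44 cm.

36/10 = 3.6 sts per cm.
M: 180 / 3.6 = 50.000 → 50.00 cm.
L: 196 / 3.6 = 54.444 → 54.44 cm.
3XL: 214 / 3.6 = 59.444 → 59.44 cm.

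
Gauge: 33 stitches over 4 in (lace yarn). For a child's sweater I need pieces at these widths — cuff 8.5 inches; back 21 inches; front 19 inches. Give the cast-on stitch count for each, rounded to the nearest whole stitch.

Rate = 33/4 = 8.25 sts per in.
cuff: 8.5 × 8.25 = 70.12 → 70.
back: 21 × 8.25 = 173.25 → 173.
front: 19 × 8.25 = 156.75 → 157.

cuff 70; back 173; front 157.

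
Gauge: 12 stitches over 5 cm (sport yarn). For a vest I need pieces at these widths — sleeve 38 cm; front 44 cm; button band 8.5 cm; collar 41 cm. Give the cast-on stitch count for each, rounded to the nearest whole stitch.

Rate = 12/5 = 2.4 sts per cm.
sleeve: 38 × 2.4 = 91.20 → 91.
front: 44 × 2.4 = 105.60 → 106.
button band: 8.5 × 2.4 = 20.40 → 20.
collar: 41 × 2.4 = 98.40 → 98.

sleeve 91; front 106; button band 20; collar 98.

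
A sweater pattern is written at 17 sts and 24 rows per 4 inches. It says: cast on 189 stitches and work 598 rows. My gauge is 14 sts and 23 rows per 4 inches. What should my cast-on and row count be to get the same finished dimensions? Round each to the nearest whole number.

Stitches: 189 × 14/17 = 155.65 → 156.
Rows: 598 × 23/24 = 573.08 → 573.

Cast on 156 stitches; work 573 rows.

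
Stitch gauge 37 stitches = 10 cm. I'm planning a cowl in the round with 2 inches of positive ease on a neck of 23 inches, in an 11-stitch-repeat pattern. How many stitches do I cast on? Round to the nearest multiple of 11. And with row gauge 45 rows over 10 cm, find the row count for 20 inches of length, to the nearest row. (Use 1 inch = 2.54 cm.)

Cast on 231 stitches; work 229 rows.

Finished = 23 + 2 = 25 inches.
25 inches × 2.54 = 63.50 cm.
37/10 = 3.7 sts per cm; 63.50 × 3.7 = 234.95 sts.
Nearest multiple of 11 → 231.
20 inches = 50.80 cm; × 4.5 = 228.60 → 229 rows.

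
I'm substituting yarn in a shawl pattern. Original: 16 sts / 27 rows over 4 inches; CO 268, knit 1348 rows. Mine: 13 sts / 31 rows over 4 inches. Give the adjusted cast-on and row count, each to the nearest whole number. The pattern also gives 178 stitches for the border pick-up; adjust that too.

Stitches: 268 × 13/16 = 217.75 → 218.
Rows: 1348 × 31/27 = 1547.70 → 1548.
border pick-up: 178 × 13/16 = 144.62 → 145.

Cast on 218 stitches; work 1548 rows; border pick-up 145 stitches.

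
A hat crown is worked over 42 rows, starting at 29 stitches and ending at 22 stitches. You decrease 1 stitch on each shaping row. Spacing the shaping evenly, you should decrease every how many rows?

Decrease every 6th row.

Stitches to remove: |22 − 29| = 7.
Shaping rows needed: 7 / 1 = 7.
42 rows / 7 = every 6 rows.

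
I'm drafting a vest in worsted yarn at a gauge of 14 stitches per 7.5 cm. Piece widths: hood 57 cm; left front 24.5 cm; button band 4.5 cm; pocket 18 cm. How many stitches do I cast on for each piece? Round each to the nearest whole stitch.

hood 106; left front 46; button band 8; pocket 34.

Rate = 14/7.5 = 1.867 sts per cm.
hood: 57 × 1.867 = 106.40 → 106.
left front: 24.5 × 1.867 = 45.73 → 46.
button band: 4.5 × 1.867 = 8.40 → 8.
pocket: 18 × 1.867 = 33.60 → 34.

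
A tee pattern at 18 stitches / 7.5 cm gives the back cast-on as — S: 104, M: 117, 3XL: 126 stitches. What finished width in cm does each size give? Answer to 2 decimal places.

S 43.33 cm; M 48.75 cm; 3XL 52.50 cm.

18/7.5 = 2.4 sts per cm.
S: 104 / 2.4 = 43.333 → 43.33 cm.
M: 117 / 2.4 = 48.750 → 48.75 cm.
3XL: 126 / 2.4 = 52.500 → 52.50 cm.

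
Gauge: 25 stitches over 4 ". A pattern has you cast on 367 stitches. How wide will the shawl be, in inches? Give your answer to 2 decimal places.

25 stitches / 4 inch = 6.25 stitches per inch.
367 / 6.25 = 58.720 inches.

58.72 inches.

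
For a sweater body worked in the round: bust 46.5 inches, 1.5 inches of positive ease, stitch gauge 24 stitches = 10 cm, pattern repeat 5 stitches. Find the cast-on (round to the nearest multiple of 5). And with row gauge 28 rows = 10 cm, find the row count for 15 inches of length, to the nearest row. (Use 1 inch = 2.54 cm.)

Finished = 46.5 + 1.5 = 48 inches.
48 inches × 2.54 = 121.92 cm.
24/10 = 2.4 sts per cm; 121.92 × 2.4 = 292.61 sts.
Nearest multiple of 5 → 295.
15 inches = 38.10 cm; × 2.8 = 106.68 → 107 rows.

Cast on 295 stitches; work 107 rows.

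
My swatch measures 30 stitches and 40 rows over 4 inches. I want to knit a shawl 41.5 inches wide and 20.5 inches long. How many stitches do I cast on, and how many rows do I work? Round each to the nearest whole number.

Stitch gauge = 30/4 = 7.5 sts/in; 41.5 × 7.5 = 311.25 → 311 sts.
Row gauge = 40/4 = 10 rows/in; 20.5 × 10 = 205.00 → 205 rows.

Cast on 311 stitches and work 205 rows.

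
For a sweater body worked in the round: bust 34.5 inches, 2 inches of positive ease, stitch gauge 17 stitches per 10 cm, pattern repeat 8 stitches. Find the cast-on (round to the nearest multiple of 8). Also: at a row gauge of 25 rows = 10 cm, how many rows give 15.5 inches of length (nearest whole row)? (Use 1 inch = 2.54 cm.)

Cast on 160 stitches; work 98 rows.

Finished = 34.5 + 2 = 36.5 inches.
36.5 inches × 2.54 = 92.71 cm.
17/10 = 1.7 sts per cm; 92.71 × 1.7 = 157.61 sts.
Nearest multiple of 8 → 160.
15.5 inches = 39.37 cm; × 2.5 = 98.42 → 98 rows.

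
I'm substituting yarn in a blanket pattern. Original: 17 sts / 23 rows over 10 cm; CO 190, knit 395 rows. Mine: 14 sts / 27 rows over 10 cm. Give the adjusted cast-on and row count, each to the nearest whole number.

Stitches: 190 × 14/17 = 156.47 → 156.
Rows: 395 × 27/23 = 463.70 → 464.

Cast on 156 stitches; work 464 rows.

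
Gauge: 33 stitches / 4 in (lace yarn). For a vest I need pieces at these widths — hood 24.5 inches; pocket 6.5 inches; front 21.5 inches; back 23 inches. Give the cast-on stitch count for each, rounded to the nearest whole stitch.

hood 202; pocket 54; front 177; back 190.

Rate = 33/4 = 8.25 sts per in.
hood: 24.5 × 8.25 = 202.12 → 202.
pocket: 6.5 × 8.25 = 53.62 → 54.
front: 21.5 × 8.25 = 177.38 → 177.
back: 23 × 8.25 = 189.75 → 190.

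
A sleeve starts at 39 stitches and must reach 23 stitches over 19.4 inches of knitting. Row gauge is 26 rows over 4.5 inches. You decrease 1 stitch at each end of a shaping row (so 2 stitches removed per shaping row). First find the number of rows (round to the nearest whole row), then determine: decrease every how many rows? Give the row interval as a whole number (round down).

Decrease every 14th row.

Rows = 19.4 × 5.778 = 112.1 → 112 rows.
Stitches to remove: 16 → 8 shaping rows (at 2 st each).
112 / 8 = 14.00 → every 14 rows.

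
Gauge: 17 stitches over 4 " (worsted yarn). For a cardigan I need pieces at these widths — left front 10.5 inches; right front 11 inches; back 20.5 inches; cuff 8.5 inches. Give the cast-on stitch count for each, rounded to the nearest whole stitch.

Rate = 17/4 = 4.25 sts per in.
left front: 10.5 × 4.25 = 44.62 → 45.
right front: 11 × 4.25 = 46.75 → 47.
back: 20.5 × 4.25 = 87.12 → 87.
cuff: 8.5 × 4.25 = 36.12 → 36.

left front 45; right front 47; back 87; cuff 36.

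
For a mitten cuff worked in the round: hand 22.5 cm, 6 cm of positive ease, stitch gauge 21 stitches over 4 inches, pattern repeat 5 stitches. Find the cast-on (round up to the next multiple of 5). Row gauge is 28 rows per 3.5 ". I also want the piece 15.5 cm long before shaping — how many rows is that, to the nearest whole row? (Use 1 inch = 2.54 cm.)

Finished = 22.5 + 6 = 28.5 cm.
28.5 cm × 1/2.54 = 11.22 inches.
21/4 = 5.25 sts per in; 11.22 × 5.25 = 58.91 sts.
Next multiple of 5 → 60.
15.5 cm = 6.10 inches; × 8 = 48.82 → 49 rows.

Cast on 60 stitches; work 49 rows.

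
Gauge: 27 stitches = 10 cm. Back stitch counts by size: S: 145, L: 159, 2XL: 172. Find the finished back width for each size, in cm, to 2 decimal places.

S 53.70 cm; L 58.89 cm; 2XL 63.70 cm.

27/10 = 2.7 sts per cm.
S: 145 / 2.7 = 53.704 → 53.70 cm.
L: 159 / 2.7 = 58.889 → 58.89 cm.
2XL: 172 / 2.7 = 63.704 → 63.70 cm.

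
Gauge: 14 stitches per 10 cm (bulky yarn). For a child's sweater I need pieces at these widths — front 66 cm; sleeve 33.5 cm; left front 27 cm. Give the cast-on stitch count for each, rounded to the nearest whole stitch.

Rate = 14/10 = 1.4 sts per cm.
front: 66 × 1.4 = 92.40 → 92.
sleeve: 33.5 × 1.4 = 46.90 → 47.
left front: 27 × 1.4 = 37.80 → 38.

front 92; sleeve 47; left front 38.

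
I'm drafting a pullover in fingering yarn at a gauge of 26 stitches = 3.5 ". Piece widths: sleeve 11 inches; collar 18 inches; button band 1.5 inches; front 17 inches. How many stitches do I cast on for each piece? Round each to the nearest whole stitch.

Rate = 26/3.5 = 7.429 sts per in.
sleeve: 11 × 7.429 = 81.71 → 82.
collar: 18 × 7.429 = 133.71 → 134.
button band: 1.5 × 7.429 = 11.14 → 11.
front: 17 × 7.429 = 126.29 → 126.

sleeve 82; collar 134; button band 11; front 126.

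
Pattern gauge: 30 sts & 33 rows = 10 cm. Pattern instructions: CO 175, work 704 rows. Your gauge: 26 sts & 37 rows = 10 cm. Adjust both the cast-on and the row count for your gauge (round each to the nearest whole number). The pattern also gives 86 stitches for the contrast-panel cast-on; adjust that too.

Cast on 152 stitches; work 789 rows; contrast-panel cast-on 75 stitches.

Stitches: 175 × 26/30 = 151.67 → 152.
Rows: 704 × 37/33 = 789.33 → 789.
contrast-panel cast-on: 86 × 26/30 = 74.53 → 75.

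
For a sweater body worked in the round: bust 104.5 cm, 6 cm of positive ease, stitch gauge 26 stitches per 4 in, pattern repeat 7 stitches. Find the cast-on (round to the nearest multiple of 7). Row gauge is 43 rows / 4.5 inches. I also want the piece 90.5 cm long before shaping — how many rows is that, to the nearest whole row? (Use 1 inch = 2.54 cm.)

Cast on 280 stitches; work 340 rows.

Finished = 104.5 + 6 = 110.5 cm.
110.5 cm × 1/2.54 = 43.50 inches.
26/4 = 6.5 sts per in; 43.50 × 6.5 = 282.78 sts.
Nearest multiple of 7 → 280.
90.5 cm = 35.63 inches; × 9.556 = 340.46 → 340 rows.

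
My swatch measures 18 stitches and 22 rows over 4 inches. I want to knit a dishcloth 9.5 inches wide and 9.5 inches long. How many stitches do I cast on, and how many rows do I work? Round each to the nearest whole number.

Cast on 43 stitches and work 52 rows.

Stitch gauge = 18/4 = 4.5 sts/in; 9.5 × 4.5 = 42.75 → 43 sts.
Row gauge = 22/4 = 5.5 rows/in; 9.5 × 5.5 = 52.25 → 52 rows.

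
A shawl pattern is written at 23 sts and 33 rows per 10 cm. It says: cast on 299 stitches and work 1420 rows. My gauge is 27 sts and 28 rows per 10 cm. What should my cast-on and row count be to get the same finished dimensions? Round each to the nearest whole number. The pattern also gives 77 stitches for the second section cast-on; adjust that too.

Stitches: 299 × 27/23 = 351.00 → 351.
Rows: 1420 × 28/33 = 1204.85 → 1205.
second section cast-on: 77 × 27/23 = 90.39 → 90.

Cast on 351 stitches; work 1205 rows; second section cast-on 90 stitches.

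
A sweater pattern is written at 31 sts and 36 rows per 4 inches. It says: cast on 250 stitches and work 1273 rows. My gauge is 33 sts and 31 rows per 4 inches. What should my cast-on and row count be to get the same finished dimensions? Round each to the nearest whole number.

Cast on 266 stitches; work 1096 rows.

Stitches: 250 × 33/31 = 266.13 → 266.
Rows: 1273 × 31/36 = 1096.19 → 1096.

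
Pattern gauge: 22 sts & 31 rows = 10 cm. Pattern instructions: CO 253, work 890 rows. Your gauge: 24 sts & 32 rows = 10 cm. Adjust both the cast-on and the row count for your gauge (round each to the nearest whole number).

Cast on 276 stitches; work 919 rows.

Stitches: 253 × 24/22 = 276.00 → 276.
Rows: 890 × 32/31 = 918.71 → 919.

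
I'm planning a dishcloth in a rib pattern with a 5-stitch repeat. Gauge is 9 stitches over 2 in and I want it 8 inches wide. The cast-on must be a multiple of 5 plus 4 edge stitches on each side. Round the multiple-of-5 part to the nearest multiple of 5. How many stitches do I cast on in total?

9 / 2 = 4.5 sts per inch.
8 × 4.5 = 36.00 sts.
Less 8 edge sts → 28.00 for the repeat.
Nearest multiple of 5: 30.
Add back 8 edge sts → 38.

38 stitches.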